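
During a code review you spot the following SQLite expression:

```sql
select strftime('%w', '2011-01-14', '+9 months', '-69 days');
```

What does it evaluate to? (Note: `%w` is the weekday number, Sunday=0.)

First apply '+9 months', '-69 days': 2011-01-14 → 2011-08-06.
2011-08-06 is a Saturday; with Sunday=0 that is 6.

6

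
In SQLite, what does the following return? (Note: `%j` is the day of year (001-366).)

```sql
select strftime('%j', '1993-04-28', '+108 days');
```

226

First apply '+108 days': 1993-04-28 → 1993-08-14.
Day-of-year for 1993-08-14: days since 1993-01-01 inclusive = 226, zero-padded to 226.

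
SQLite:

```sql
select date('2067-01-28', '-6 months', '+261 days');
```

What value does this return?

2067-04-15

Adding -6 months to 2067-01-28 gives 2066-07-28.
Applying '+261 days' to 2066-07-28: counting 261 days forward gives 2067-04-15.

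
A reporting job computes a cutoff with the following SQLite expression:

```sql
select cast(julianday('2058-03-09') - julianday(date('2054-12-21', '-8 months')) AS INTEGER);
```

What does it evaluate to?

Adding -8 months to 2054-12-21 gives 2054-04-21.
9 days remain in April 2054 after the 21st (30 − 21).
Full months from May 2054 through February 2058 contribute their day counts.
Then 9 days into March 2058.
Total: 9 + 31 + 30 + 31 + 31 + 30 + 31 + 30 + 31 + 31 + 28 + 31 + 30 + 31 + 30 + 31 + 31 + 30 + 31 + 30 + 31 + 31 + 29 + 31 + 30 + 31 + 30 + 31 + 31 + 30 + 31 + 30 + 31 + 31 + 28 + 31 + 30 + 31 + 30 + 31 + 31 + 30 + 31 + 30 + 31 + 31 + 28 + 9 = 1418.

1418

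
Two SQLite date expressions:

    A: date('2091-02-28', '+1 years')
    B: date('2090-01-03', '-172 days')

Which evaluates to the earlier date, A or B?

B

A = 2092-02-28.
B = 2089-07-15.
B is earlier.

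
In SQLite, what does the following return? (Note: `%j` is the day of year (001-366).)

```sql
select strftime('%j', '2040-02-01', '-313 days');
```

First apply '-313 days': 2040-02-01 → 2039-03-25.
Day-of-year for 2039-03-25: days since 2039-01-01 inclusive = 84, zero-padded to 084.

084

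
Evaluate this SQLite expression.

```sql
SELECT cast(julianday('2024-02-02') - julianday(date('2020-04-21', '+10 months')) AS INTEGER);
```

1076

Adding +10 months to 2020-04-21 gives 2021-02-21.
7 days remain in February 2021 after the 21st (28 − 21).
Full months from March 2021 through January 2024 contribute their day counts.
Then 2 days into February 2024.
Total: 7 + 31 + 30 + 31 + 30 + 31 + 31 + 30 + 31 + 30 + 31 + 31 + 28 + 31 + 30 + 31 + 30 + 31 + 31 + 30 + 31 + 30 + 31 + 31 + 28 + 31 + 30 + 31 + 30 + 31 + 31 + 30 + 31 + 30 + 31 + 31 + 2 = 1076.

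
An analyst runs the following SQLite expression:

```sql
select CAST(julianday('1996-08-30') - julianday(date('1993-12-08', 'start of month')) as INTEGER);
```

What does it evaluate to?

1003

`start of month` rewinds 1993-12-08 to 1993-12-01.
30 days remain in December 1993 after the 1st (31 − 1).
Full months from January 1994 through July 1996 contribute their day counts.
Then 30 days into August 1996.
Total: 30 + 31 + 28 + 31 + 30 + 31 + 30 + 31 + 31 + 30 + 31 + 30 + 31 + 31 + 28 + 31 + 30 + 31 + 30 + 31 + 31 + 30 + 31 + 30 + 31 + 31 + 29 + 31 + 30 + 31 + 30 + 31 + 30 = 1003.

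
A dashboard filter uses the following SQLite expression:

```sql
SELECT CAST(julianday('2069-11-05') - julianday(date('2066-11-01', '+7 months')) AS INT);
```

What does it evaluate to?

888

Adding +7 months to 2066-11-01 gives 2067-06-01.
29 days remain in June 2067 after the 1st (30 − 1).
Full months from July 2067 through October 2069 contribute their day counts.
Then 5 days into November 2069.
Total: 29 + 31 + 31 + 30 + 31 + 30 + 31 + 31 + 29 + 31 + 30 + 31 + 30 + 31 + 31 + 30 + 31 + 30 + 31 + 31 + 28 + 31 + 30 + 31 + 30 + 31 + 31 + 30 + 31 + 5 = 888.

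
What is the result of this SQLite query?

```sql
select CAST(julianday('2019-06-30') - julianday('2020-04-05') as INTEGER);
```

0 days remain in June 2019 after the 30th (30 − 30).
Full months from July 2019 through March 2020 contribute their day counts.
Then 5 days into April 2020.
Total: 0 + 31 + 31 + 30 + 31 + 30 + 31 + 31 + 29 + 31 + 5 = 280.
The subtraction is earlier − later, so the result is −280 → -280.

-280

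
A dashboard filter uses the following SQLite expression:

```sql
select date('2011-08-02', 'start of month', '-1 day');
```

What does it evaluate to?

2011-07-31

`start of month` rewinds 2011-08-02 to 2011-08-01.
Going back 1 day from 2011-08-01 reaches 2011-07-31 (last day of July, 31 days).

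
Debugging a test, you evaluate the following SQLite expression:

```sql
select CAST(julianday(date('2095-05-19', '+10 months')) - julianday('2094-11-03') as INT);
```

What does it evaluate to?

Adding +10 months to 2095-05-19 gives 2096-03-19.
27 days remain in November 2094 after the 3rd (30 − 3).
Full months from December 2094 through February 2096 contribute their day counts.
Then 19 days into March 2096.
Total: 27 + 31 + 31 + 28 + 31 + 30 + 31 + 30 + 31 + 31 + 30 + 31 + 30 + 31 + 31 + 29 + 19 = 502.

502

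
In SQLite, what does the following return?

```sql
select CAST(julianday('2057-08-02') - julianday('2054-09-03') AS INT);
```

1064

27 days remain in September 2054 after the 3rd (30 − 3).
Full months from October 2054 through July 2057 contribute their day counts.
Then 2 days into August 2057.
Total: 27 + 31 + 30 + 31 + 31 + 28 + 31 + 30 + 31 + 30 + 31 + 31 + 30 + 31 + 30 + 31 + 31 + 29 + 31 + 30 + 31 + 30 + 31 + 31 + 30 + 31 + 30 + 31 + 31 + 28 + 31 + 30 + 31 + 30 + 31 + 2 = 1064.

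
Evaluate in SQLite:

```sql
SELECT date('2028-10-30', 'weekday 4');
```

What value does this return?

`weekday 4` advances to the next Thursday; 2028-10-30 is a Monday, so it moves forward to 2028-11-02.

2028-11-02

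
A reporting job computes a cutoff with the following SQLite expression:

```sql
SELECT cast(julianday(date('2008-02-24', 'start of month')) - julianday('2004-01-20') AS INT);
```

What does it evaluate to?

`start of month` rewinds 2008-02-24 to 2008-02-01.
11 days remain in January 2004 after the 20th (31 − 20).
Full months from February 2004 through January 2008 contribute their day counts.
Then 1 day into February 2008.
Total: 11 + 29 + 31 + 30 + 31 + 30 + 31 + 31 + 30 + 31 + 30 + 31 + 31 + 28 + 31 + 30 + 31 + 30 + 31 + 31 + 30 + 31 + 30 + 31 + 31 + 28 + 31 + 30 + 31 + 30 + 31 + 31 + 30 + 31 + 30 + 31 + 31 + 28 + 31 + 30 + 31 + 30 + 31 + 31 + 30 + 31 + 30 + 31 + 31 + 1 = 1473.

1473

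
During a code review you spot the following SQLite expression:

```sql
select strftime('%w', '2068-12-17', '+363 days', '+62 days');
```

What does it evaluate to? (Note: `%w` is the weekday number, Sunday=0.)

First apply '+363 days', '+62 days': 2068-12-17 → 2070-02-15.
2070-02-15 is a Saturday; with Sunday=0 that is 6.

6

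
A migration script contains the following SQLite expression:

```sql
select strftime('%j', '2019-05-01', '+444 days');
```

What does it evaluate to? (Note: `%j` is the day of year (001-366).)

First apply '+444 days': 2019-05-01 → 2020-07-18.
Day-of-year for 2020-07-18: days since 2020-01-01 inclusive = 200, zero-padded to 200.

200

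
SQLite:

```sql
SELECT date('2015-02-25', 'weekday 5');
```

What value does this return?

2015-02-27

`weekday 5` advances to the next Friday; 2015-02-25 is a Wednesday, so it moves forward to 2015-02-27.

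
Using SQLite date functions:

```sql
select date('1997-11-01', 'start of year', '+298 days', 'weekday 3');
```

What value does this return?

1997-10-29

`start of year` rewinds 1997-11-01 to 1997-01-01.
Applying '+298 days' to 1997-01-01: counting 298 days forward gives 1997-10-26.
`weekday 3` advances to the next Wednesday; 1997-10-26 is a Sunday, so it moves forward to 1997-10-29.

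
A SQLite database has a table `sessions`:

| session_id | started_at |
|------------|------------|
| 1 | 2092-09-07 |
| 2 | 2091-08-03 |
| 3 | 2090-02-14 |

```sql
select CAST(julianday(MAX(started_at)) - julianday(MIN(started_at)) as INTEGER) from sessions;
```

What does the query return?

MIN = 2090-02-14, MAX = 2092-09-07.
14 days remain in February 2090 after the 14th (28 − 14).
Full months from March 2090 through August 2092 contribute their day counts.
Then 7 days into September 2092.
Total: 14 + 31 + 30 + 31 + 30 + 31 + 31 + 30 + 31 + 30 + 31 + 31 + 28 + 31 + 30 + 31 + 30 + 31 + 31 + 30 + 31 + 30 + 31 + 31 + 29 + 31 + 30 + 31 + 30 + 31 + 31 + 7 = 936.

936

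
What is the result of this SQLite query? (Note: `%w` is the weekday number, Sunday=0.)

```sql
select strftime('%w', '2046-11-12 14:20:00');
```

2046-11-12 is a Monday; with Sunday=0 that is 1.

1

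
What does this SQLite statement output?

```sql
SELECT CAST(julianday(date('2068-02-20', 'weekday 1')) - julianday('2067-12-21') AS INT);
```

61

`weekday 1` advances to the next Monday; 2068-02-20 is already a Monday, so it stays at 2068-02-20.
10 days remain in December 2067 after the 21st (31 − 21).
January 2068: 31 days.
Then 20 days into February 2068.
Total: 10 + 31 + 20 = 61.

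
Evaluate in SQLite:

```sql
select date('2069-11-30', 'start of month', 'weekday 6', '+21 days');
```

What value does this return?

2069-11-23

`start of month` rewinds 2069-11-30 to 2069-11-01.
`weekday 6` advances to the next Saturday; 2069-11-01 is a Friday, so it moves forward to 2069-11-02.
Advancing 21 more days within November lands on 2069-11-23.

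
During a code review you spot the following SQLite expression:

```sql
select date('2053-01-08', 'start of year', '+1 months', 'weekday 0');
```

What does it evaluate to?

2053-02-02

`start of year` rewinds 2053-01-08 to 2053-01-01.
Adding +1 month to 2053-01-01 gives 2053-02-01.
`weekday 0` advances to the next Sunday; 2053-02-01 is a Saturday, so it moves forward to 2053-02-02.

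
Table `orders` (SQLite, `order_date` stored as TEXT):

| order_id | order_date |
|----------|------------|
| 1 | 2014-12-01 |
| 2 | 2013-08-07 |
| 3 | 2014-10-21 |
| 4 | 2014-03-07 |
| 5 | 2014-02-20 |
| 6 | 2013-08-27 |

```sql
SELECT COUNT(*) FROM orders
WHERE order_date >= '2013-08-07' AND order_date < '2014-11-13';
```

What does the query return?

Rows in [2013-08-07, 2014-11-13): 2013-08-07, 2014-10-21, 2014-03-07, 2014-02-20, 2013-08-27 → 5 rows.

5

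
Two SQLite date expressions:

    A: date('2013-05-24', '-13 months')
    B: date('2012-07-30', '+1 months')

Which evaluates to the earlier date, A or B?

A

A = 2012-04-24.
B = 2012-08-30.
A is earlier.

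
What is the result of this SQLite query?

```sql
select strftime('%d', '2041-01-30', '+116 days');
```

26

First apply '+116 days': 2041-01-30 → 2041-05-26.
`%d` extracts the 2-digit day of month: 26.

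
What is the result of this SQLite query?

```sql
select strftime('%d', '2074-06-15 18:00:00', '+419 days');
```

08

First apply '+419 days': 2074-06-15 18:00:00 → 2075-08-08 18:00:00.
`%d` extracts the 2-digit day of month: 08.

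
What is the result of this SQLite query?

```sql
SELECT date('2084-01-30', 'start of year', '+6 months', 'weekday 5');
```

`start of year` rewinds 2084-01-30 to 2084-01-01.
Adding +6 months to 2084-01-01 gives 2084-07-01.
`weekday 5` advances to the next Friday; 2084-07-01 is a Saturday, so it moves forward to 2084-07-07.

2084-07-07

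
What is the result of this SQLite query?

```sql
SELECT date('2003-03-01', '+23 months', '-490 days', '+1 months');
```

Adding +23 months to 2003-03-01 gives 2005-02-01.
Applying '-490 days' to 2005-02-01: counting 490 days back gives 2003-09-30.
Adding +1 month to 2003-09-30 gives 2003-10-30.

2003-10-30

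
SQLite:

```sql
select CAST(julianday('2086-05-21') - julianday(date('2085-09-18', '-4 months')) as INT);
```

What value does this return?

368

Adding -4 months to 2085-09-18 gives 2085-05-18.
13 days remain in May 2085 after the 18th (31 − 18).
Full months from June 2085 through April 2086 contribute their day counts.
Then 21 days into May 2086.
Total: 13 + 30 + 31 + 31 + 30 + 31 + 30 + 31 + 31 + 28 + 31 + 30 + 21 = 368.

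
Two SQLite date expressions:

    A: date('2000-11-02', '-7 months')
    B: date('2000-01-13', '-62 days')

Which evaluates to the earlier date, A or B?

B

A = 2000-04-02.
B = 1999-11-12.
B is earlier.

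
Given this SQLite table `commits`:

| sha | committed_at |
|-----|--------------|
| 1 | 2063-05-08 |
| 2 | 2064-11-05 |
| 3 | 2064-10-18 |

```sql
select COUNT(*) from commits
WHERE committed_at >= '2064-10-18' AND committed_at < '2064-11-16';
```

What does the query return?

Rows in [2064-10-18, 2064-11-16): 2064-11-05, 2064-10-18 → 2 rows.

2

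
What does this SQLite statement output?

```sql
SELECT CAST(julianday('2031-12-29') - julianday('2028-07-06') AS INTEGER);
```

25 days remain in July 2028 after the 6th (31 − 6).
Full months from August 2028 through November 2031 contribute their day counts.
Then 29 days into December 2031.
Total: 25 + 31 + 30 + 31 + 30 + 31 + 31 + 28 + 31 + 30 + 31 + 30 + 31 + 31 + 30 + 31 + 30 + 31 + 31 + 28 + 31 + 30 + 31 + 30 + 31 + 31 + 30 + 31 + 30 + 31 + 31 + 28 + 31 + 30 + 31 + 30 + 31 + 31 + 30 + 31 + 30 + 29 = 1271.

1271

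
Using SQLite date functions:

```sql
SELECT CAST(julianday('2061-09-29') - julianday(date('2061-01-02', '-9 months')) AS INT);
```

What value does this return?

Adding -9 months to 2061-01-02 gives 2060-04-02.
28 days remain in April 2060 after the 2nd (30 − 2).
Full months from May 2060 through August 2061 contribute their day counts.
Then 29 days into September 2061.
Total: 28 + 31 + 30 + 31 + 31 + 30 + 31 + 30 + 31 + 31 + 28 + 31 + 30 + 31 + 30 + 31 + 31 + 29 = 545.

545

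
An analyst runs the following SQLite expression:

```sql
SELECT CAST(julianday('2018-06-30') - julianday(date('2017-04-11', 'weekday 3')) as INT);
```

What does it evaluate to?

444

`weekday 3` advances to the next Wednesday; 2017-04-11 is a Tuesday, so it moves forward to 2017-04-12.
18 days remain in April 2017 after the 12th (30 − 12).
Full months from May 2017 through May 2018 contribute their day counts.
Then 30 days into June 2018.
Total: 18 + 31 + 30 + 31 + 31 + 30 + 31 + 30 + 31 + 31 + 28 + 31 + 30 + 31 + 30 = 444.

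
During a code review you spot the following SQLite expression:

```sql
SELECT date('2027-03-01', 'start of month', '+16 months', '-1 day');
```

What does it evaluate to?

`start of month` rewinds 2027-03-01 to 2027-03-01.
Adding +16 months to 2027-03-01 gives 2028-07-01.
Going back 1 day from 2028-07-01 reaches 2028-06-30 (last day of June, 30 days).

2028-06-30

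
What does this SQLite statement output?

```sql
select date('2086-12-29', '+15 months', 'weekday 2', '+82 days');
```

Adding +15 months to 2086-12-29 gives 2088-03-29.
`weekday 2` advances to the next Tuesday; 2088-03-29 is a Monday, so it moves forward to 2088-03-30.
Applying '+82 days' to 2088-03-30: counting 82 days forward gives 2088-06-20.

2088-06-20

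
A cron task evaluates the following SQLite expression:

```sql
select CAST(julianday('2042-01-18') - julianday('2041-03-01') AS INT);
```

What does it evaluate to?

30 days remain in March 2041 after the 1st (31 − 1).
Full months from April 2041 through December 2041 contribute their day counts.
Then 18 days into January 2042.
Total: 30 + 30 + 31 + 30 + 31 + 31 + 30 + 31 + 30 + 31 + 18 = 323.

323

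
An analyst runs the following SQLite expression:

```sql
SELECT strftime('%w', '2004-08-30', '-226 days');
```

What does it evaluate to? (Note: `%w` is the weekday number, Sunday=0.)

First apply '-226 days': 2004-08-30 → 2004-01-17.
2004-01-17 is a Saturday; with Sunday=0 that is 6.

6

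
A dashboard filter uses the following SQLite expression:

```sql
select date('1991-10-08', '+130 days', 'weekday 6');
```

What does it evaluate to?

1992-02-15

Applying '+130 days' to 1991-10-08: counting 130 days forward gives 1992-02-15.
`weekday 6` advances to the next Saturday; 1992-02-15 is already a Saturday, so it stays at 1992-02-15.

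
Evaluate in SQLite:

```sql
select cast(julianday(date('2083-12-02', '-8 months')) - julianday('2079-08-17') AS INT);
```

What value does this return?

1324

Adding -8 months to 2083-12-02 gives 2083-04-02.
14 days remain in August 2079 after the 17th (31 − 17).
Full months from September 2079 through March 2083 contribute their day counts.
Then 2 days into April 2083.
Total: 14 + 30 + 31 + 30 + 31 + 31 + 29 + 31 + 30 + 31 + 30 + 31 + 31 + 30 + 31 + 30 + 31 + 31 + 28 + 31 + 30 + 31 + 30 + 31 + 31 + 30 + 31 + 30 + 31 + 31 + 28 + 31 + 30 + 31 + 30 + 31 + 31 + 30 + 31 + 30 + 31 + 31 + 28 + 31 + 2 = 1324.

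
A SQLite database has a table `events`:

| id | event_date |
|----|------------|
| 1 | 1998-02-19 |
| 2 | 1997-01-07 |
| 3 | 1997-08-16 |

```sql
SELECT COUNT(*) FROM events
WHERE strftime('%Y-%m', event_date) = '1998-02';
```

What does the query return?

1

Rows with year-month 1998-02: 1998-02-19 → 1.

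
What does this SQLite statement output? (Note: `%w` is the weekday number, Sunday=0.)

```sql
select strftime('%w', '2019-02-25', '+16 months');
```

First apply '+16 months': 2019-02-25 → 2020-06-25.
2020-06-25 is a Thursday; with Sunday=0 that is 4.

4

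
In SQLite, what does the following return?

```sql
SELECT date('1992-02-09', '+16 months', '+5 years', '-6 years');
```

1992-06-09

Adding +16 months to 1992-02-09 gives 1993-06-09.
Adding +5 years to 1993-06-09 gives 1998-06-09.
Adding -6 years to 1998-06-09 gives 1992-06-09.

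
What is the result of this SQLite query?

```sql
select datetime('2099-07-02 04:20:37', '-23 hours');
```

-23 hours from 2099-07-02 04:20:37 is 2099-07-01 05:20:37 (crosses midnight).

2099-07-01 05:20:37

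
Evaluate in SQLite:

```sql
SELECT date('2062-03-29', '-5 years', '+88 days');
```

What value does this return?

Adding -5 years to 2062-03-29 gives 2057-03-29.
Applying '+88 days' to 2057-03-29: counting 88 days forward gives 2057-06-25.

2057-06-25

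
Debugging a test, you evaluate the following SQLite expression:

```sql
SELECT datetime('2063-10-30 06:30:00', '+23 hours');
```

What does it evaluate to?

2063-10-31 05:30:00

+23 hours from 2063-10-30 06:30:00 is 2063-10-31 05:30:00 (crosses midnight).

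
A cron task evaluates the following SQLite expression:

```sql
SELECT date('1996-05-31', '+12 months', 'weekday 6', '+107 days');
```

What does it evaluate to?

1997-09-15

Adding +12 months to 1996-05-31 gives 1997-05-31.
`weekday 6` advances to the next Saturday; 1997-05-31 is already a Saturday, so it stays at 1997-05-31.
Applying '+107 days' to 1997-05-31: counting 107 days forward gives 1997-09-15.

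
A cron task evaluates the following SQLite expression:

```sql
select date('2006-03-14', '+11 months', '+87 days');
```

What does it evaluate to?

Adding +11 months to 2006-03-14 gives 2007-02-14.
Applying '+87 days' to 2007-02-14: counting 87 days forward gives 2007-05-12.

2007-05-12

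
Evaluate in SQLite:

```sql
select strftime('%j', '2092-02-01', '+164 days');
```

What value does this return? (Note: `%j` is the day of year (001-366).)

196

First apply '+164 days': 2092-02-01 → 2092-07-14.
Day-of-year for 2092-07-14: days since 2092-01-01 inclusive = 196, zero-padded to 196.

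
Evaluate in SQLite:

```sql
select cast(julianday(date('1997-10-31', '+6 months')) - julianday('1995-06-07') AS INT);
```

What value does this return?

1059

Adding +6 months to 1997-10-31 targets 1998-04-31. April 1998 has only 30 days, so SQLite normalizes the 1-day overflow forward to 1998-05-01.
23 days remain in June 1995 after the 7th (30 − 7).
Full months from July 1995 through April 1998 contribute their day counts.
Then 1 day into May 1998.
Total: 23 + 31 + 31 + 30 + 31 + 30 + 31 + 31 + 29 + 31 + 30 + 31 + 30 + 31 + 31 + 30 + 31 + 30 + 31 + 31 + 28 + 31 + 30 + 31 + 30 + 31 + 31 + 30 + 31 + 30 + 31 + 31 + 28 + 31 + 30 + 1 = 1059.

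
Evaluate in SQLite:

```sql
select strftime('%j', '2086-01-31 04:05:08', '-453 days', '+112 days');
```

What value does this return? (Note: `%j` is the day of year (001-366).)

055

First apply '-453 days', '+112 days': 2086-01-31 04:05:08 → 2085-02-24 04:05:08.
Day-of-year for 2085-02-24: days since 2085-01-01 inclusive = 55, zero-padded to 055.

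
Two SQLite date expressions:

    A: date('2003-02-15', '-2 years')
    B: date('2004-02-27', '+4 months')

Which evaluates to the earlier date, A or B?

A

A = 2001-02-15.
B = 2004-06-27.
A is earlier.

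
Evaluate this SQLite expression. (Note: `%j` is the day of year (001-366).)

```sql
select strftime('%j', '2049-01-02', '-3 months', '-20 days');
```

256

First apply '-3 months', '-20 days': 2049-01-02 → 2048-09-12.
Day-of-year for 2048-09-12: days since 2048-01-01 inclusive = 256, zero-padded to 256.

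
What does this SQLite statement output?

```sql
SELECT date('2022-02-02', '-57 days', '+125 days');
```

2022-04-11

Applying '-57 days' to 2022-02-02: counting 57 days back gives 2021-12-07.
Applying '+125 days' to 2021-12-07: counting 125 days forward gives 2022-04-11.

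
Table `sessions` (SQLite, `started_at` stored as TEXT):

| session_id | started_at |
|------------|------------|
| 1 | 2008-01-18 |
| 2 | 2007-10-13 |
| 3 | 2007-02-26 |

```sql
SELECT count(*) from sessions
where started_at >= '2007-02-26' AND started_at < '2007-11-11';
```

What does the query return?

Rows in [2007-02-26, 2007-11-11): 2007-10-13, 2007-02-26 → 2 rows.

2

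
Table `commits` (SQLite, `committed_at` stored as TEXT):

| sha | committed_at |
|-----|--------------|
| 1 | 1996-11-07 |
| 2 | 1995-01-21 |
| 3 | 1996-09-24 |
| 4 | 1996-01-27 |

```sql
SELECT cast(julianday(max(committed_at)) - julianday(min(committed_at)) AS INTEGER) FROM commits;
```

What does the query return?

656

MIN = 1995-01-21, MAX = 1996-11-07.
10 days remain in January 1995 after the 21st (31 − 21).
Full months from February 1995 through October 1996 contribute their day counts.
Then 7 days into November 1996.
Total: 10 + 28 + 31 + 30 + 31 + 30 + 31 + 31 + 30 + 31 + 30 + 31 + 31 + 29 + 31 + 30 + 31 + 30 + 31 + 31 + 30 + 31 + 7 = 656.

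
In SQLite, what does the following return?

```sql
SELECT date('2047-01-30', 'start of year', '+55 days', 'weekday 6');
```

`start of year` rewinds 2047-01-30 to 2047-01-01.
Applying '+55 days' to 2047-01-01: counting 55 days forward gives 2047-02-25.
`weekday 6` advances to the next Saturday; 2047-02-25 is a Monday, so it moves forward to 2047-03-02.

2047-03-02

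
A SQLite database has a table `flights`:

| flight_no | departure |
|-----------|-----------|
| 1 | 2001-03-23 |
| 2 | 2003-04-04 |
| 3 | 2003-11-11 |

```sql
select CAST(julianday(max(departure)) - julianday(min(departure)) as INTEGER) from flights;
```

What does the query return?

963

MIN = 2001-03-23, MAX = 2003-11-11.
8 days remain in March 2001 after the 23rd (31 − 23).
Full months from April 2001 through October 2003 contribute their day counts.
Then 11 days into November 2003.
Total: 8 + 30 + 31 + 30 + 31 + 31 + 30 + 31 + 30 + 31 + 31 + 28 + 31 + 30 + 31 + 30 + 31 + 31 + 30 + 31 + 30 + 31 + 31 + 28 + 31 + 30 + 31 + 30 + 31 + 31 + 30 + 31 + 11 = 963.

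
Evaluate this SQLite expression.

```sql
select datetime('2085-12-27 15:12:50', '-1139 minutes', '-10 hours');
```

2085-12-26 10:13:50

1139 minutes = 18h 59m; -1139 minutes from 2085-12-27 15:12:50 is 2085-12-26 20:13:50 (crosses midnight).
-10 hours from 2085-12-26 20:13:50 is 2085-12-26 10:13:50.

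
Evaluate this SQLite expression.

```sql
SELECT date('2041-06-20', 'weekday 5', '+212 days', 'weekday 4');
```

2042-01-23

`weekday 5` advances to the next Friday; 2041-06-20 is a Thursday, so it moves forward to 2041-06-21.
Applying '+212 days' to 2041-06-21: counting 212 days forward gives 2042-01-19.
`weekday 4` advances to the next Thursday; 2042-01-19 is a Sunday, so it moves forward to 2042-01-23.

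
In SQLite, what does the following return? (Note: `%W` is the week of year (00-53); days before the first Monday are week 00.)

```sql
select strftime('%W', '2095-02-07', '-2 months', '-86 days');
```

First apply '-2 months', '-86 days': 2095-02-07 → 2094-09-12.
2094-09-12 is a Sunday. SQLite's %W counts Mondays since the year started; the result is 36.

36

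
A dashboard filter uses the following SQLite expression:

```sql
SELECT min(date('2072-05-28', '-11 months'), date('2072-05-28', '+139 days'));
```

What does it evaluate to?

date('2072-05-28', '-11 months') → 2071-06-28.
date('2072-05-28', '+139 days') → 2072-10-14.
Earlier of the two is 2071-06-28.

2071-06-28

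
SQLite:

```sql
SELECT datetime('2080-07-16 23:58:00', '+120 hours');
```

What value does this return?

2080-07-21 23:58:00

+120 hours from 2080-07-16 23:58:00 is 2080-07-21 23:58:00 (crosses midnight).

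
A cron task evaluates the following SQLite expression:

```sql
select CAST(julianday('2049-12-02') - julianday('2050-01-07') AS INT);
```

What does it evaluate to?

29 days remain in December 2049 after the 2nd (31 − 2).
Then 7 days into January 2050.
Total: 29 + 7 = 36.
The subtraction is earlier − later, so the result is −36 → -36.

-36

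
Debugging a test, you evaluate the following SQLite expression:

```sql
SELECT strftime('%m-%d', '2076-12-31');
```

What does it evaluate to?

12-31

`%m-%d` extracts the month-day: 12-31.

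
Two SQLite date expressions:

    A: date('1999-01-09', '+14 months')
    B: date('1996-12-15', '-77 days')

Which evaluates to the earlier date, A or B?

A = 2000-03-09.
B = 1996-09-29.
B is earlier.

B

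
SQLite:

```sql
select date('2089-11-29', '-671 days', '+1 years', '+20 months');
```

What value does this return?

Applying '-671 days' to 2089-11-29: counting 671 days back gives 2088-01-28.
Adding +1 year to 2088-01-28 gives 2089-01-28.
Adding +20 months to 2089-01-28 gives 2090-09-28.

2090-09-28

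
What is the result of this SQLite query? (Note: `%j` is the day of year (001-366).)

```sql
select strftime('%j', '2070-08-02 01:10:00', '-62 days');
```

152

First apply '-62 days': 2070-08-02 01:10:00 → 2070-06-01 01:10:00.
Day-of-year for 2070-06-01: days since 2070-01-01 inclusive = 152, zero-padded to 152.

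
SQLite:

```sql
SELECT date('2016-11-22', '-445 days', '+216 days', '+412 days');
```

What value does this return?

2017-05-24

Applying '-445 days' to 2016-11-22: counting 445 days back gives 2015-09-04.
Applying '+216 days' to 2015-09-04: counting 216 days forward gives 2016-04-07.
Applying '+412 days' to 2016-04-07: counting 412 days forward gives 2017-05-24.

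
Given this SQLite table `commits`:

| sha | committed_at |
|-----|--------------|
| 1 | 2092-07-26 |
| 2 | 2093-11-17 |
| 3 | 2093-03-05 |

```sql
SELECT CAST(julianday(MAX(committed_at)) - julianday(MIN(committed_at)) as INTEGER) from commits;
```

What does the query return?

MIN = 2092-07-26, MAX = 2093-11-17.
5 days remain in July 2092 after the 26th (31 − 26).
Full months from August 2092 through October 2093 contribute their day counts.
Then 17 days into November 2093.
Total: 5 + 31 + 30 + 31 + 30 + 31 + 31 + 28 + 31 + 30 + 31 + 30 + 31 + 31 + 30 + 31 + 17 = 479.

479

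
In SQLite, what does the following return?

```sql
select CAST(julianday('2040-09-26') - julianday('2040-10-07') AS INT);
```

4 days remain in September 2040 after the 26th (30 − 26).
Then 7 days into October 2040.
Total: 4 + 7 = 11.
The subtraction is earlier − later, so the result is −11 → -11.

-11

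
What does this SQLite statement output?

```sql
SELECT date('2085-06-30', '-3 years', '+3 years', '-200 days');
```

Adding -3 years to 2085-06-30 gives 2082-06-30.
Adding +3 years to 2082-06-30 gives 2085-06-30.
Applying '-200 days' to 2085-06-30: counting 200 days back gives 2084-12-12.

2084-12-12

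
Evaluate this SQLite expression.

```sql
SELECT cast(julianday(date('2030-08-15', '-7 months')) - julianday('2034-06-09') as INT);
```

Adding -7 months to 2030-08-15 gives 2030-01-15.
16 days remain in January 2030 after the 15th (31 − 15).
Full months from February 2030 through May 2034 contribute their day counts.
Then 9 days into June 2034.
Total: 16 + 28 + 31 + 30 + 31 + 30 + 31 + 31 + 30 + 31 + 30 + 31 + 31 + 28 + 31 + 30 + 31 + 30 + 31 + 31 + 30 + 31 + 30 + 31 + 31 + 29 + 31 + 30 + 31 + 30 + 31 + 31 + 30 + 31 + 30 + 31 + 31 + 28 + 31 + 30 + 31 + 30 + 31 + 31 + 30 + 31 + 30 + 31 + 31 + 28 + 31 + 30 + 31 + 9 = 1606.
The subtraction is earlier − later, so the result is −1606 → -1606.

-1606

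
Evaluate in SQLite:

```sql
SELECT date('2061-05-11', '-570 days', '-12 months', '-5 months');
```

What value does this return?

Applying '-570 days' to 2061-05-11: counting 570 days back gives 2059-10-19.
Adding -12 months to 2059-10-19 gives 2058-10-19.
Adding -5 months to 2058-10-19 gives 2058-05-19.

2058-05-19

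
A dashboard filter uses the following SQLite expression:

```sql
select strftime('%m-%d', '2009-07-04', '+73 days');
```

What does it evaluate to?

First apply '+73 days': 2009-07-04 → 2009-09-15.
`%m-%d` extracts the month-day: 09-15.

09-15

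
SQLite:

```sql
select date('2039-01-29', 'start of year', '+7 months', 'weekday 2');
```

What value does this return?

2039-08-02

`start of year` rewinds 2039-01-29 to 2039-01-01.
Adding +7 months to 2039-01-01 gives 2039-08-01.
`weekday 2` advances to the next Tuesday; 2039-08-01 is a Monday, so it moves forward to 2039-08-02.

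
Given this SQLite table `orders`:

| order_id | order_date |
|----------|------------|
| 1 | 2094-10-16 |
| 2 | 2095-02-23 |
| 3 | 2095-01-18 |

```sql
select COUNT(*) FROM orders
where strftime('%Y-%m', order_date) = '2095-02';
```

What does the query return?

Rows with year-month 2095-02: 2095-02-23 → 1.

1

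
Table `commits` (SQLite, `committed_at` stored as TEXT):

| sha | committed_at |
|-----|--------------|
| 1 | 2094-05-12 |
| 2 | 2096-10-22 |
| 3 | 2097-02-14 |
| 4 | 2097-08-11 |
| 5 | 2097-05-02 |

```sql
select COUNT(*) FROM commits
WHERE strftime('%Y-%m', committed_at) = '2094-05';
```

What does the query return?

1

Rows with year-month 2094-05: 2094-05-12 → 1.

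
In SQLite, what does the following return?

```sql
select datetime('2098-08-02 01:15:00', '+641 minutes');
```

641 minutes = 10h 41m; +641 minutes from 2098-08-02 01:15:00 is 2098-08-02 11:56:00.

2098-08-02 11:56:00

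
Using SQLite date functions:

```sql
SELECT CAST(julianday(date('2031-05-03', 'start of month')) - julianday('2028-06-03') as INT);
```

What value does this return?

1062

`start of month` rewinds 2031-05-03 to 2031-05-01.
27 days remain in June 2028 after the 3rd (30 − 3).
Full months from July 2028 through April 2031 contribute their day counts.
Then 1 day into May 2031.
Total: 27 + 31 + 31 + 30 + 31 + 30 + 31 + 31 + 28 + 31 + 30 + 31 + 30 + 31 + 31 + 30 + 31 + 30 + 31 + 31 + 28 + 31 + 30 + 31 + 30 + 31 + 31 + 30 + 31 + 30 + 31 + 31 + 28 + 31 + 30 + 1 = 1062.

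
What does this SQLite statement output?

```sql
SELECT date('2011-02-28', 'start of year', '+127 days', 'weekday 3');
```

`start of year` rewinds 2011-02-28 to 2011-01-01.
Applying '+127 days' to 2011-01-01: counting 127 days forward gives 2011-05-08.
`weekday 3` advances to the next Wednesday; 2011-05-08 is a Sunday, so it moves forward to 2011-05-11.

2011-05-11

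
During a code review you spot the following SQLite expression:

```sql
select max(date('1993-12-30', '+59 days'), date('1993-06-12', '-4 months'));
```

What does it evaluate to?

1994-02-27

date('1993-12-30', '+59 days') → 1994-02-27.
date('1993-06-12', '-4 months') → 1993-02-12.
Later of the two is 1994-02-27.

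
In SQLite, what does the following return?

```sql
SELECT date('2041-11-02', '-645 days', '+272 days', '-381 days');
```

2039-10-10

Applying '-645 days' to 2041-11-02: counting 645 days back gives 2040-01-27.
Applying '+272 days' to 2040-01-27: counting 272 days forward gives 2040-10-25.
Applying '-381 days' to 2040-10-25: counting 381 days back gives 2039-10-10.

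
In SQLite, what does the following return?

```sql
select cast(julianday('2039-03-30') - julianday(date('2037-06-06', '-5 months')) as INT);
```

Adding -5 months to 2037-06-06 gives 2037-01-06.
25 days remain in January 2037 after the 6th (31 − 6).
Full months from February 2037 through February 2039 contribute their day counts.
Then 30 days into March 2039.
Total: 25 + 28 + 31 + 30 + 31 + 30 + 31 + 31 + 30 + 31 + 30 + 31 + 31 + 28 + 31 + 30 + 31 + 30 + 31 + 31 + 30 + 31 + 30 + 31 + 31 + 28 + 30 = 813.

813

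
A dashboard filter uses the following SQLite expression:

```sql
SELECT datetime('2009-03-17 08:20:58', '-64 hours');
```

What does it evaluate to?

2009-03-14 16:20:58

-64 hours from 2009-03-17 08:20:58 is 2009-03-14 16:20:58 (crosses midnight).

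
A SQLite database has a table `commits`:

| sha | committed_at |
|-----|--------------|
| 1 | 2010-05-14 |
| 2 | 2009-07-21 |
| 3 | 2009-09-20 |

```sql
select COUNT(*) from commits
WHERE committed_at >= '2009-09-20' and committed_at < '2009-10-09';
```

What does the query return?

Rows in [2009-09-20, 2009-10-09): 2009-09-20 → 1 row.

1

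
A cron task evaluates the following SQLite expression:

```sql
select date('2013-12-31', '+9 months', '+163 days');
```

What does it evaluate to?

2015-03-13

Adding +9 months to 2013-12-31 targets 2014-09-31. September 2014 has only 30 days, so SQLite normalizes the 1-day overflow forward to 2014-10-01.
Applying '+163 days' to 2014-10-01: counting 163 days forward gives 2015-03-13.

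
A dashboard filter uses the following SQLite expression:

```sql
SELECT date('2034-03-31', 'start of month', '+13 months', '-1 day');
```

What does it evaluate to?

2035-03-31

`start of month` rewinds 2034-03-31 to 2034-03-01.
Adding +13 months to 2034-03-01 gives 2035-04-01.
Going back 1 day from 2035-04-01 reaches 2035-03-31 (last day of March, 31 days).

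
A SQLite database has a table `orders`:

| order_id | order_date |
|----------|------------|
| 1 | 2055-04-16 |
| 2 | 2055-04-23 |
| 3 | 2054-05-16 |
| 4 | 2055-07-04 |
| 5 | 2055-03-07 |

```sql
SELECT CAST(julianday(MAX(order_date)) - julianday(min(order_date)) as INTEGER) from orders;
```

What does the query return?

MIN = 2054-05-16, MAX = 2055-07-04.
15 days remain in May 2054 after the 16th (31 − 16).
Full months from June 2054 through June 2055 contribute their day counts.
Then 4 days into July 2055.
Total: 15 + 30 + 31 + 31 + 30 + 31 + 30 + 31 + 31 + 28 + 31 + 30 + 31 + 30 + 4 = 414.

414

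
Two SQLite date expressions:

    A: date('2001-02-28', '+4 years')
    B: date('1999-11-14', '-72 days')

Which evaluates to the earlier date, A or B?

A = 2005-02-28.
B = 1999-09-03.
B is earlier.

B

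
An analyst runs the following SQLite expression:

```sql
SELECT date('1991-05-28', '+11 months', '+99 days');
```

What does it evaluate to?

Adding +11 months to 1991-05-28 gives 1992-04-28.
Applying '+99 days' to 1992-04-28: counting 99 days forward gives 1992-08-05.

1992-08-05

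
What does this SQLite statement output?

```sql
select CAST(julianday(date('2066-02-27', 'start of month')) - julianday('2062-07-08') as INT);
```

`start of month` rewinds 2066-02-27 to 2066-02-01.
23 days remain in July 2062 after the 8th (31 − 8).
Full months from August 2062 through January 2066 contribute their day counts.
Then 1 day into February 2066.
Total: 23 + 31 + 30 + 31 + 30 + 31 + 31 + 28 + 31 + 30 + 31 + 30 + 31 + 31 + 30 + 31 + 30 + 31 + 31 + 29 + 31 + 30 + 31 + 30 + 31 + 31 + 30 + 31 + 30 + 31 + 31 + 28 + 31 + 30 + 31 + 30 + 31 + 31 + 30 + 31 + 30 + 31 + 31 + 1 = 1304.

1304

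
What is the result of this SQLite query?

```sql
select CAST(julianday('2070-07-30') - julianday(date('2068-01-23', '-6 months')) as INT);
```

1103

Adding -6 months to 2068-01-23 gives 2067-07-23.
8 days remain in July 2067 after the 23rd (31 − 23).
Full months from August 2067 through June 2070 contribute their day counts.
Then 30 days into July 2070.
Total: 8 + 31 + 30 + 31 + 30 + 31 + 31 + 29 + 31 + 30 + 31 + 30 + 31 + 31 + 30 + 31 + 30 + 31 + 31 + 28 + 31 + 30 + 31 + 30 + 31 + 31 + 30 + 31 + 30 + 31 + 31 + 28 + 31 + 30 + 31 + 30 + 30 = 1103.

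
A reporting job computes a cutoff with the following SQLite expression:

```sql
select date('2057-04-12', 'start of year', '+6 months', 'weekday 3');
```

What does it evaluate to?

2057-07-04

`start of year` rewinds 2057-04-12 to 2057-01-01.
Adding +6 months to 2057-01-01 gives 2057-07-01.
`weekday 3` advances to the next Wednesday; 2057-07-01 is a Sunday, so it moves forward to 2057-07-04.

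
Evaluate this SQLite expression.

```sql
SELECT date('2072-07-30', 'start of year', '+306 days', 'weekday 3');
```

`start of year` rewinds 2072-07-30 to 2072-01-01.
Applying '+306 days' to 2072-01-01: counting 306 days forward gives 2072-11-02.
`weekday 3` advances to the next Wednesday; 2072-11-02 is already a Wednesday, so it stays at 2072-11-02.

2072-11-02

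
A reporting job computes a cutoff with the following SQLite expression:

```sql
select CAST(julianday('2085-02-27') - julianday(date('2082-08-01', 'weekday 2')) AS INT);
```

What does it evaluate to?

938

`weekday 2` advances to the next Tuesday; 2082-08-01 is a Saturday, so it moves forward to 2082-08-04.
27 days remain in August 2082 after the 4th (31 − 4).
Full months from September 2082 through January 2085 contribute their day counts.
Then 27 days into February 2085.
Total: 27 + 30 + 31 + 30 + 31 + 31 + 28 + 31 + 30 + 31 + 30 + 31 + 31 + 30 + 31 + 30 + 31 + 31 + 29 + 31 + 30 + 31 + 30 + 31 + 31 + 30 + 31 + 30 + 31 + 31 + 27 = 938.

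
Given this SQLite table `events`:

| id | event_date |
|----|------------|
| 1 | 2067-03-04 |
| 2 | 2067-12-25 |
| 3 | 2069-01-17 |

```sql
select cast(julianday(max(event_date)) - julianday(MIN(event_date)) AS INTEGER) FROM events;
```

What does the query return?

MIN = 2067-03-04, MAX = 2069-01-17.
27 days remain in March 2067 after the 4th (31 − 4).
Full months from April 2067 through December 2068 contribute their day counts.
Then 17 days into January 2069.
Total: 27 + 30 + 31 + 30 + 31 + 31 + 30 + 31 + 30 + 31 + 31 + 29 + 31 + 30 + 31 + 30 + 31 + 31 + 30 + 31 + 30 + 31 + 17 = 685.

685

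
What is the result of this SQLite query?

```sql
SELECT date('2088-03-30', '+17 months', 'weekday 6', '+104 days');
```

Adding +17 months to 2088-03-30 gives 2089-08-30.
`weekday 6` advances to the next Saturday; 2089-08-30 is a Tuesday, so it moves forward to 2089-09-03.
Applying '+104 days' to 2089-09-03: counting 104 days forward gives 2089-12-16.

2089-12-16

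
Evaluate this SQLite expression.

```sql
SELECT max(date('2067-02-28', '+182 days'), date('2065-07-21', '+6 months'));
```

date('2067-02-28', '+182 days') → 2067-08-29.
date('2065-07-21', '+6 months') → 2066-01-21.
Later of the two is 2067-08-29.

2067-08-29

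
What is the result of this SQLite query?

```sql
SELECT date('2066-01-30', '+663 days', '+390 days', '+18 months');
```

Applying '+663 days' to 2066-01-30: counting 663 days forward gives 2067-11-24.
Applying '+390 days' to 2067-11-24: counting 390 days forward gives 2068-12-18.
Adding +18 months to 2068-12-18 gives 2070-06-18.

2070-06-18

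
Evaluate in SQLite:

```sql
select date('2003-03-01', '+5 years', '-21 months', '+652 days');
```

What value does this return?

2008-03-14

Adding +5 years to 2003-03-01 gives 2008-03-01.
Adding -21 months to 2008-03-01 gives 2006-06-01.
Applying '+652 days' to 2006-06-01: counting 652 days forward gives 2008-03-14.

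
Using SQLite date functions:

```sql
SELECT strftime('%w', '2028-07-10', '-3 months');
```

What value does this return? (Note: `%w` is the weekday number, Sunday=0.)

First apply '-3 months': 2028-07-10 → 2028-04-10.
2028-04-10 is a Monday; with Sunday=0 that is 1.

1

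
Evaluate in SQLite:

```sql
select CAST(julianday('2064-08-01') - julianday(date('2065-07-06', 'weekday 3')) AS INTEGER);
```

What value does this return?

-341

`weekday 3` advances to the next Wednesday; 2065-07-06 is a Monday, so it moves forward to 2065-07-08.
30 days remain in August 2064 after the 1st (31 − 1).
Full months from September 2064 through June 2065 contribute their day counts.
Then 8 days into July 2065.
Total: 30 + 30 + 31 + 30 + 31 + 31 + 28 + 31 + 30 + 31 + 30 + 8 = 341.
The subtraction is earlier − later, so the result is −341 → -341.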